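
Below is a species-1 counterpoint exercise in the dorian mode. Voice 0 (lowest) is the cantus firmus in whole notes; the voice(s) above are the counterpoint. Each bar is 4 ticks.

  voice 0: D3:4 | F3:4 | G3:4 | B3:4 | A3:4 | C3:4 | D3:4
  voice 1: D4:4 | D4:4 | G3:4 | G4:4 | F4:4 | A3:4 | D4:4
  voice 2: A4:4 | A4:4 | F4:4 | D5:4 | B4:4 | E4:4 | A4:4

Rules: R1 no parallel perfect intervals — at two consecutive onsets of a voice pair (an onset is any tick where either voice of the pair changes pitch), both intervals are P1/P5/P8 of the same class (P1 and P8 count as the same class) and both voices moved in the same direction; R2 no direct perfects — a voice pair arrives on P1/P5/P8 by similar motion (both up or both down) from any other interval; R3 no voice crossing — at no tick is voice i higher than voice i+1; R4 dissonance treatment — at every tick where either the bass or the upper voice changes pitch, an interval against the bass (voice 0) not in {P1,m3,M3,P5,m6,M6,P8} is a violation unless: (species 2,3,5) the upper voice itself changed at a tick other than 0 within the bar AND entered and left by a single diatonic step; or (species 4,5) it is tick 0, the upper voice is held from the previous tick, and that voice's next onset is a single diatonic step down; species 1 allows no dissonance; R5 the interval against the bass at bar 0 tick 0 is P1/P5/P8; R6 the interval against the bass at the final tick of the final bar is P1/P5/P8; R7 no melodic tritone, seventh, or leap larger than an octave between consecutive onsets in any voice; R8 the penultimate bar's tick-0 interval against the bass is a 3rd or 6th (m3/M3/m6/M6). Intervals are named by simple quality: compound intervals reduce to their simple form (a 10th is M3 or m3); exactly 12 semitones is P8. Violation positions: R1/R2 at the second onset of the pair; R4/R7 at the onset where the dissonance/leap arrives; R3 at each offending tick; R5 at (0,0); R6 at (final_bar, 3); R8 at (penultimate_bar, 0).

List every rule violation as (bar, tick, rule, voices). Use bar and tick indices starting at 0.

bar 0: v0=D3 v1=D4 v2=A4 downbeat P5
bar 1: v0=F3 v1=D4 v2=A4 downbeat M3
bar 2: v0=G3 v1=G3 v2=F4 downbeat m7
bar 3: v0=B3 v1=G4 v2=D5 downbeat m3
bar 4: v0=A3 v1=F4 v2=B4 downbeat M2
bar 5: v0=C3 v1=A3 v2=E4 downbeat M3
bar 6: v0=D3 v1=D4 v2=A4 downbeat P5
  -> R4 @ bar 2 tick 0 v(0, 2): G3/F4 m7 untreated
  -> R2 @ bar 3 tick 0 v(1, 2): G3/F4 m7 -> G4/D5 P5 similar
  -> R4 @ bar 4 tick 0 v(0, 2): A3/B4 M2 untreated
  -> R2 @ bar 5 tick 0 v(1, 2): F4/B4 TT -> A3/E4 P5 similar
  -> R1 @ bar 6 tick 0 v(1, 2): A3/E4 P5 -> D4/A4 P5 similar
  -> R2 @ bar 6 tick 0 v(0, 1): C3/A3 M6 -> D3/D4 P8 similar
  -> R2 @ bar 6 tick 0 v(0, 2): C3/E4 M3 -> D3/A4 P5 similar

(2, 0, R4, (0, 2))
(3, 0, R2, (1, 2))
(4, 0, R4, (0, 2))
(5, 0, R2, (1, 2))
(6, 0, R1, (1, 2))
(6, 0, R2, (0, 1))
(6, 0, R2, (0, 2))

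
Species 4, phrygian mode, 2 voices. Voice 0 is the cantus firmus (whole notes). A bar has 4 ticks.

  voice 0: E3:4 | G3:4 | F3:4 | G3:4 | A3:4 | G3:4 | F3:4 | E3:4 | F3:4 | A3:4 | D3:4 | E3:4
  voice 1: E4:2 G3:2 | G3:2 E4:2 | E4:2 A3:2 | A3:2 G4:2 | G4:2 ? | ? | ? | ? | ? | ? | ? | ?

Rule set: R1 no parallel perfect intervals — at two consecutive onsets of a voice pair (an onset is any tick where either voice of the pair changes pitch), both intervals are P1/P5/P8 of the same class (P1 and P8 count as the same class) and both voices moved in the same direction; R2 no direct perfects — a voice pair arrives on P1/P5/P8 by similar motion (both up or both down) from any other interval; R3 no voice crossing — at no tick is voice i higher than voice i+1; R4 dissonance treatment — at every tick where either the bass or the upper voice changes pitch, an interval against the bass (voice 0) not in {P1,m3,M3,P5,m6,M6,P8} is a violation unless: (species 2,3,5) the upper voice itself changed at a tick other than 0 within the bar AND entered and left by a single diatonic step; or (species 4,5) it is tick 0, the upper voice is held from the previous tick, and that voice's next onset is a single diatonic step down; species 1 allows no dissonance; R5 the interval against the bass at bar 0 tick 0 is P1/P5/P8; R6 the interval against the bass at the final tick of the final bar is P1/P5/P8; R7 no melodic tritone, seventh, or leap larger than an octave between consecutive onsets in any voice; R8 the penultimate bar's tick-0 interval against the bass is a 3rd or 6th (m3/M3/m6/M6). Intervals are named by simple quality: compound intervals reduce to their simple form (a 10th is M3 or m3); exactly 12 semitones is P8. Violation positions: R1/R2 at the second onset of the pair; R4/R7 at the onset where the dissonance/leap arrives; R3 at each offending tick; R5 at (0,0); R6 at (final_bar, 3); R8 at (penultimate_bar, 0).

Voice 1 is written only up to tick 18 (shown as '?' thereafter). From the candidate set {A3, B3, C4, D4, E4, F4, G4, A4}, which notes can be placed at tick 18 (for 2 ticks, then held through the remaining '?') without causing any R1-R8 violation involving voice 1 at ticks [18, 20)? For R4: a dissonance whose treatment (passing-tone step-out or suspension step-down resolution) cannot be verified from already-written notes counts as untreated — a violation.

A3: violates R7
B3: violates R4
C4: legal
D4: violates R4
E4: legal
F4: legal
G4: legal
A4: legal

{A4, C4, E4, F4, G4}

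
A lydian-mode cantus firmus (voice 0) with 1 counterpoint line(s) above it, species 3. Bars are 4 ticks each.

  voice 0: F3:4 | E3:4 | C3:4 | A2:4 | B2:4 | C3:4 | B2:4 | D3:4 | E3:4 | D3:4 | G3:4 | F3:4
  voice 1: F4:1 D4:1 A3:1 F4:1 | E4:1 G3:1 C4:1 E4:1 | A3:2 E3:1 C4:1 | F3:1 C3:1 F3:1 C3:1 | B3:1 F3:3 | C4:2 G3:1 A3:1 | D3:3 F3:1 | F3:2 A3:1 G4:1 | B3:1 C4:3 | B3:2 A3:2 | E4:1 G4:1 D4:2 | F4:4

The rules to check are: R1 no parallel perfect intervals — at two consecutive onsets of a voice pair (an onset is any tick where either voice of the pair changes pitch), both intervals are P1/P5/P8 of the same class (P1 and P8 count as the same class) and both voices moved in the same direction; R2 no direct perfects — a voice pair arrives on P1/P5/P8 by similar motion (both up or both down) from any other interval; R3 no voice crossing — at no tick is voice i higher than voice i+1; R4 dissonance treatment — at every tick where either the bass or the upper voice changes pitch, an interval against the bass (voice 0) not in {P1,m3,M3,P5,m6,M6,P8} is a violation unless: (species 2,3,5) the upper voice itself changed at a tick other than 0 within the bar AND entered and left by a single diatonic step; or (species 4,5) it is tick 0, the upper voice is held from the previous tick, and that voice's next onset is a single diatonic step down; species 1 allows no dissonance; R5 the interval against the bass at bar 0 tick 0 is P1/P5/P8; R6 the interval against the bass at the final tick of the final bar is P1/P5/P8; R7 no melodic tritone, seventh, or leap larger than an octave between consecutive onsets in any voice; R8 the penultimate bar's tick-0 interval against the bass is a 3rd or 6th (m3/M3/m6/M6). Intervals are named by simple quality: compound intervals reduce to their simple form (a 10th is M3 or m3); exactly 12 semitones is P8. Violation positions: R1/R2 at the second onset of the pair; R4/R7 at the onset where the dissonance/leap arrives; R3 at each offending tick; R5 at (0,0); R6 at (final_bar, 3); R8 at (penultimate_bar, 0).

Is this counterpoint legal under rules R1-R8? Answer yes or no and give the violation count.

No (9 violations)

bar 0: v0=F3 v1=F4 (P8)
bar 1: v0=E3 v1=E4 (P8)
bar 2: v0=C3 v1=A3 (M6)
bar 3: v0=A2 v1=F3 (m6)
bar 4: v0=B2 v1=B3 (P8)
bar 5: v0=C3 v1=C4 (P8)
bar 6: v0=B2 v1=D3 (m3)
bar 7: v0=D3 v1=F3 (m3)
bar 8: v0=E3 v1=B3 (P5)
bar 9: v0=D3 v1=B3 (M6)
bar 10: v0=G3 v1=E4 (M6)
bar 11: v0=F3 v1=F4 (P8)
  R1 @ bar1.0: F3/F4 P8 -> E3/E4 P8 similar
  R2 @ bar4.0: A2/C3 m3 -> B2/B3 P8 similar
  R7 @ bar4.0: C3->B3 leap 11st
  R4 @ bar4.1: B2/F3 TT untreated
  R7 @ bar4.1: B3->F3 leap 6st
  R2 @ bar5.0: B2/F3 TT -> C3/C4 P8 similar
  R4 @ bar6.3: B2/F3 TT untreated
  R4 @ bar7.3: D3/G4 P4 untreated
  R7 @ bar7.3: A3->G4 leap 10st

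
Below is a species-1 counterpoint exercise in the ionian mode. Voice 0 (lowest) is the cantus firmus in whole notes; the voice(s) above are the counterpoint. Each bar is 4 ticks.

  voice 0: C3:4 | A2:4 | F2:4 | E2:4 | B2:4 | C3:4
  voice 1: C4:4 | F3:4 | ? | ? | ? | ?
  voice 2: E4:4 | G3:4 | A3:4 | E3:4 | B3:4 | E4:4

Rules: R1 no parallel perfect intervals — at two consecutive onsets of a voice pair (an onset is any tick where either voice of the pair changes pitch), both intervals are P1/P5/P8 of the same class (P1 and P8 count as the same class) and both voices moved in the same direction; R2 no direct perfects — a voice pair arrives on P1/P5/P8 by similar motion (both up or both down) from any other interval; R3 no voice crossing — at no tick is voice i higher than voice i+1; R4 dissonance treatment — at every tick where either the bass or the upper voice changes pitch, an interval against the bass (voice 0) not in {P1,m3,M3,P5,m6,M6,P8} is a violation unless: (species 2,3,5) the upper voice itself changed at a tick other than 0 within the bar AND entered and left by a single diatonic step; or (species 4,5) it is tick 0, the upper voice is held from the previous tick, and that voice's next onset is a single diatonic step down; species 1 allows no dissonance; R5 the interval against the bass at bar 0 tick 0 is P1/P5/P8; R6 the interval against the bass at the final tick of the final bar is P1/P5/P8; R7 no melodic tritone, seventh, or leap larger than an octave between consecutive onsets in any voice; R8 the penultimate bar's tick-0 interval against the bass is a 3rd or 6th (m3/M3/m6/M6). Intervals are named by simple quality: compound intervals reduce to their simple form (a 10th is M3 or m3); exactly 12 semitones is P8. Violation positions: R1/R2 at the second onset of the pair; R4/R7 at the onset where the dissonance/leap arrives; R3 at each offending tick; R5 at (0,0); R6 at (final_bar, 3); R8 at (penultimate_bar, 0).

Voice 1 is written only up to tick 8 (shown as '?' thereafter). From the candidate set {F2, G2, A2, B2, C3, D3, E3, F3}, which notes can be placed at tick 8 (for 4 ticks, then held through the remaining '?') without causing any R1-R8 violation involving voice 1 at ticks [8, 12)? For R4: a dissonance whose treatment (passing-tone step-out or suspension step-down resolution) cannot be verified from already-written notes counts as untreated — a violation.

F2: violates R2
G2: violates R4,R7
A2: legal
B2: violates R4,R7
C3: violates R2
D3: legal
E3: violates R4
F3: legal

{A2, D3, F3}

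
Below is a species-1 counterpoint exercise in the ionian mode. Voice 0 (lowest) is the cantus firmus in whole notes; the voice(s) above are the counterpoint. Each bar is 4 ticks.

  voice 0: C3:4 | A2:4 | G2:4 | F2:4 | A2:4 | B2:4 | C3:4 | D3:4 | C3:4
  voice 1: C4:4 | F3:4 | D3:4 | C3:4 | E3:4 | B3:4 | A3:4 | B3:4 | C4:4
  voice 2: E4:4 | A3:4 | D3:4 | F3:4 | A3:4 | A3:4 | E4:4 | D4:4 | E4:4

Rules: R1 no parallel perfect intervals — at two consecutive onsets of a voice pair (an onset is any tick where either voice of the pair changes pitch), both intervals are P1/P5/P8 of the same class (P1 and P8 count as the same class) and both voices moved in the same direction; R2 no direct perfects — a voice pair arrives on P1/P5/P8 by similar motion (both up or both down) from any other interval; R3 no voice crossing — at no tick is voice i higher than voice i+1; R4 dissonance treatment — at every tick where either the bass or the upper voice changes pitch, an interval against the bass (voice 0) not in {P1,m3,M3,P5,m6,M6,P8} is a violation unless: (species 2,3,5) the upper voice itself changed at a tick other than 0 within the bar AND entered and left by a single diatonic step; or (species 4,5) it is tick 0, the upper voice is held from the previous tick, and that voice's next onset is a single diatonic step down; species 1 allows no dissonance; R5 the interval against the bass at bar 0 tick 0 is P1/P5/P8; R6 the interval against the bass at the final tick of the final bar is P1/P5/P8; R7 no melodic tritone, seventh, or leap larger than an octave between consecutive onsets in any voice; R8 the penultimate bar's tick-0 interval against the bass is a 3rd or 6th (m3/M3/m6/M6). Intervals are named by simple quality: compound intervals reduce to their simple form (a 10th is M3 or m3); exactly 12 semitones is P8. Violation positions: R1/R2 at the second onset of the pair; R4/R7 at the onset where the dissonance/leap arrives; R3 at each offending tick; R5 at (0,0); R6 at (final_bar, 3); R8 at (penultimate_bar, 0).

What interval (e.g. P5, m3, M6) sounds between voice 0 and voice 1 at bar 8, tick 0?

P8

voice 0=C3 voice 1=C4 -> P8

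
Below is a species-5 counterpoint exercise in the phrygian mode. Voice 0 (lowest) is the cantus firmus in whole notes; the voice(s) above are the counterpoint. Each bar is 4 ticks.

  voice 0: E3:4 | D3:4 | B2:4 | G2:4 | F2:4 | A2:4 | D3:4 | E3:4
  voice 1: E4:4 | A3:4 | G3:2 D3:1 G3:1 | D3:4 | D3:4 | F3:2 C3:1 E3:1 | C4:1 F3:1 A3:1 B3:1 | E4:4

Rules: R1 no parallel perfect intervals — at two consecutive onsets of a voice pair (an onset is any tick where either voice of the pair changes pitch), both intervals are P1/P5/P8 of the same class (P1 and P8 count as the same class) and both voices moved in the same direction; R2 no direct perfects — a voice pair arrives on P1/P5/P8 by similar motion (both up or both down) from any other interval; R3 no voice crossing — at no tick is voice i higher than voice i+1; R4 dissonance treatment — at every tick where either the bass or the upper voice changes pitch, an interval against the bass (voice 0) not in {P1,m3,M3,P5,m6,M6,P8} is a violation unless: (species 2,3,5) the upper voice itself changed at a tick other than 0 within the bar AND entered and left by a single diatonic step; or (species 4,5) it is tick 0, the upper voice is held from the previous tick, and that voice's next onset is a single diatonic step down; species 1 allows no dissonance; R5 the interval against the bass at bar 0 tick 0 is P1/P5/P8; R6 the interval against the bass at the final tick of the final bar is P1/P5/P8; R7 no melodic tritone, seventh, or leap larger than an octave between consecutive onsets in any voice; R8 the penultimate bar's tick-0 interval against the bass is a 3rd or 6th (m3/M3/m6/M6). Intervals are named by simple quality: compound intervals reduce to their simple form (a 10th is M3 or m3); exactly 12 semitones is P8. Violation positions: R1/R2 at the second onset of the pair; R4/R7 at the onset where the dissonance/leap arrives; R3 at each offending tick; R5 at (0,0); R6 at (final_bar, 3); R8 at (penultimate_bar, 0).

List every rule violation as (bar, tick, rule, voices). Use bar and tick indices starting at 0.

(1, 0, R2, (0, 1))
(3, 0, R2, (0, 1))
(6, 0, R4, (0, 1))
(6, 0, R8, (0, 1))
(7, 0, R2, (0, 1))

bar 0: v0=E3 v1=E4 downbeat P8
bar 1: v0=D3 v1=A3 downbeat P5
bar 2: v0=B2 v1=G3 downbeat m6
bar 3: v0=G2 v1=D3 downbeat P5
bar 4: v0=F2 v1=D3 downbeat M6
bar 5: v0=A2 v1=F3 downbeat m6
bar 6: v0=D3 v1=C4 downbeat m7
bar 7: v0=E3 v1=E4 downbeat P8
  -> R2 @ bar 1 tick 0 v(0, 1): E3/E4 P8 -> D3/A3 P5 similar
  -> R2 @ bar 3 tick 0 v(0, 1): B2/G3 m6 -> G2/D3 P5 similar
  -> R4 @ bar 6 tick 0 v(0, 1): D3/C4 m7 untreated
  -> R8 @ bar 6 tick 0 v(0, 1): penult m7 not 3rd/6th
  -> R2 @ bar 7 tick 0 v(0, 1): D3/B3 M6 -> E3/E4 P8 similar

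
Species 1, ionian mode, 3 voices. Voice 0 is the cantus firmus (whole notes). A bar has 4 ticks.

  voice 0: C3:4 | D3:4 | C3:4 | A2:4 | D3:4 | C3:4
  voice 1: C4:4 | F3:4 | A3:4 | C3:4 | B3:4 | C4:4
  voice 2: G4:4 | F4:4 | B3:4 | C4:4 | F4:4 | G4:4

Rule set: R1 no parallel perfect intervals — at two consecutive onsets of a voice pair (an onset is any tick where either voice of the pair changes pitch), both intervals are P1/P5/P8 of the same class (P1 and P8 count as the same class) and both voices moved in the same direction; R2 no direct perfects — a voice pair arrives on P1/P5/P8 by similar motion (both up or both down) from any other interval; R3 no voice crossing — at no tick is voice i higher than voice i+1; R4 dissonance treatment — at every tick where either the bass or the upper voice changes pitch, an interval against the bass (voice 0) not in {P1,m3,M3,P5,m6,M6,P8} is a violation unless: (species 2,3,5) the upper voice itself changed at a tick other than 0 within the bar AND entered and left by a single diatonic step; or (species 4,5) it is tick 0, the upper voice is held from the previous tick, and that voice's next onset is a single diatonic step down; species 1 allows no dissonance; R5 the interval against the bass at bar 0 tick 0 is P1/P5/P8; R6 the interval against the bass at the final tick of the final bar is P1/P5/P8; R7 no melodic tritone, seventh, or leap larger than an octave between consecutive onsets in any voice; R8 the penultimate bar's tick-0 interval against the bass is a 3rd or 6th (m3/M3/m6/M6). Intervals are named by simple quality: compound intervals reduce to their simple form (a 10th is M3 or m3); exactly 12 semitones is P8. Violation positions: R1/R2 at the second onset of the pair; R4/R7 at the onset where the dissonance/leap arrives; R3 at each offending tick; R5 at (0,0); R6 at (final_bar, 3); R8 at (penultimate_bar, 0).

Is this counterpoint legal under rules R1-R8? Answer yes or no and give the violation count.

No (5 violations)

bar 0: v0=C3 v1=C4 v2=G4 (P5)
bar 1: v0=D3 v1=F3 v2=F4 (m3)
bar 2: v0=C3 v1=A3 v2=B3 (M7)
bar 3: v0=A2 v1=C3 v2=C4 (m3)
bar 4: v0=D3 v1=B3 v2=F4 (m3)
bar 5: v0=C3 v1=C4 v2=G4 (P5)
  R2 @ bar1.0: C4/G4 P5 -> F3/F4 P8 similar
  R4 @ bar2.0: C3/B3 M7 untreated
  R7 @ bar2.0: F4->B3 leap 6st
  R7 @ bar4.0: C3->B3 leap 11st
  R2 @ bar5.0: B3/F4 TT -> C4/G4 P5 similar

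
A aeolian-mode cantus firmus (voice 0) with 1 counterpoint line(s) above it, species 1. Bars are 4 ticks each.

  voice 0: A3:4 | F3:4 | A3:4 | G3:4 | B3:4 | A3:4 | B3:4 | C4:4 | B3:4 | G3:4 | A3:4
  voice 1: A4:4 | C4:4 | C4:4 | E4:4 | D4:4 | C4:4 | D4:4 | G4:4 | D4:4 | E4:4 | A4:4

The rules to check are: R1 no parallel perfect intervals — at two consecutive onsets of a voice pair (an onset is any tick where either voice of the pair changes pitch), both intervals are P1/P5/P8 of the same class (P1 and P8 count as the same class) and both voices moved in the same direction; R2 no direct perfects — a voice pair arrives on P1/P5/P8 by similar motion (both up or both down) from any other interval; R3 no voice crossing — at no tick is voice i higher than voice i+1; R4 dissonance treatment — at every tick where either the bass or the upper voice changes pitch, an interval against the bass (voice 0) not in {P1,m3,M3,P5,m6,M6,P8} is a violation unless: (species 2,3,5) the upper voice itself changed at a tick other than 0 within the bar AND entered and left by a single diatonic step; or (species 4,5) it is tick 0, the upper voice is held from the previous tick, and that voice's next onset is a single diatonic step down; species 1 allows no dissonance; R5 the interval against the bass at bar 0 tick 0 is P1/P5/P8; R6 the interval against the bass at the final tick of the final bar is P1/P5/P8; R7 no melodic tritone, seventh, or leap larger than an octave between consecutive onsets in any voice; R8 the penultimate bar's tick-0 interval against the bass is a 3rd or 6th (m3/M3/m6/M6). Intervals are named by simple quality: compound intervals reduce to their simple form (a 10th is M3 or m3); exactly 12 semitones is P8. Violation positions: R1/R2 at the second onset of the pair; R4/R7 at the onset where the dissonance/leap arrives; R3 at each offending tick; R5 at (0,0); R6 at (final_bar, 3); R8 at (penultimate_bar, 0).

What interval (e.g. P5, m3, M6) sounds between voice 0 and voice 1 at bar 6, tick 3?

voice 0=B3 voice 1=D4 -> m3

m3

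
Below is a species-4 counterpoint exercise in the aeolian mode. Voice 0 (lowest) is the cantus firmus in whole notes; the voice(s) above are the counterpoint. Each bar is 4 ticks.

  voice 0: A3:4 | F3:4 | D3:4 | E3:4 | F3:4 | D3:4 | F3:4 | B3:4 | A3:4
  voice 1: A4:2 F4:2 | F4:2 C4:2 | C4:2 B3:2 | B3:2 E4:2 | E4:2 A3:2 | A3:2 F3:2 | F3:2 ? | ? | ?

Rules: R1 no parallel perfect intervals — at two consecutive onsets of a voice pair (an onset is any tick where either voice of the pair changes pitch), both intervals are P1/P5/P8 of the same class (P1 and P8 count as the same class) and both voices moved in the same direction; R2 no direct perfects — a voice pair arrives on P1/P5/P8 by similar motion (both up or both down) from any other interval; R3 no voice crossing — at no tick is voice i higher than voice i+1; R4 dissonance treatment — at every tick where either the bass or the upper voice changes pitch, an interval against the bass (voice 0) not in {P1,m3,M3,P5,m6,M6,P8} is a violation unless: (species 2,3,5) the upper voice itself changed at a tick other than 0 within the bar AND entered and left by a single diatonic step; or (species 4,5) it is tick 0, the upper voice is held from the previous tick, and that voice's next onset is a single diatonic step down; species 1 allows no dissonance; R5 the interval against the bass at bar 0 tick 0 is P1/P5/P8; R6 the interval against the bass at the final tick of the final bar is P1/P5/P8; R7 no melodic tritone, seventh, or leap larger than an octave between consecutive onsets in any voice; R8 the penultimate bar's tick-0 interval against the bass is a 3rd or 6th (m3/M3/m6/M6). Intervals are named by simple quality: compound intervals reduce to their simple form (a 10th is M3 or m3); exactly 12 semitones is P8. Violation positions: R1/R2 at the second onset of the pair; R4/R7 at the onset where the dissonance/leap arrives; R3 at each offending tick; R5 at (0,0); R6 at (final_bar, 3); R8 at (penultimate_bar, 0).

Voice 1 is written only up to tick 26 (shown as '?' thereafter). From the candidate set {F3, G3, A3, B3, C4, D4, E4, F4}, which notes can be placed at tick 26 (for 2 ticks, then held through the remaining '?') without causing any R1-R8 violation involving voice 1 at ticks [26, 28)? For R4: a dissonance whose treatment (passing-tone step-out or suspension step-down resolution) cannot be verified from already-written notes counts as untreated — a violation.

F3: legal
G3: violates R4
A3: legal
B3: violates R4,R7
C4: legal
D4: legal
E4: violates R4,R7
F4: legal

{A3, C4, D4, F3, F4}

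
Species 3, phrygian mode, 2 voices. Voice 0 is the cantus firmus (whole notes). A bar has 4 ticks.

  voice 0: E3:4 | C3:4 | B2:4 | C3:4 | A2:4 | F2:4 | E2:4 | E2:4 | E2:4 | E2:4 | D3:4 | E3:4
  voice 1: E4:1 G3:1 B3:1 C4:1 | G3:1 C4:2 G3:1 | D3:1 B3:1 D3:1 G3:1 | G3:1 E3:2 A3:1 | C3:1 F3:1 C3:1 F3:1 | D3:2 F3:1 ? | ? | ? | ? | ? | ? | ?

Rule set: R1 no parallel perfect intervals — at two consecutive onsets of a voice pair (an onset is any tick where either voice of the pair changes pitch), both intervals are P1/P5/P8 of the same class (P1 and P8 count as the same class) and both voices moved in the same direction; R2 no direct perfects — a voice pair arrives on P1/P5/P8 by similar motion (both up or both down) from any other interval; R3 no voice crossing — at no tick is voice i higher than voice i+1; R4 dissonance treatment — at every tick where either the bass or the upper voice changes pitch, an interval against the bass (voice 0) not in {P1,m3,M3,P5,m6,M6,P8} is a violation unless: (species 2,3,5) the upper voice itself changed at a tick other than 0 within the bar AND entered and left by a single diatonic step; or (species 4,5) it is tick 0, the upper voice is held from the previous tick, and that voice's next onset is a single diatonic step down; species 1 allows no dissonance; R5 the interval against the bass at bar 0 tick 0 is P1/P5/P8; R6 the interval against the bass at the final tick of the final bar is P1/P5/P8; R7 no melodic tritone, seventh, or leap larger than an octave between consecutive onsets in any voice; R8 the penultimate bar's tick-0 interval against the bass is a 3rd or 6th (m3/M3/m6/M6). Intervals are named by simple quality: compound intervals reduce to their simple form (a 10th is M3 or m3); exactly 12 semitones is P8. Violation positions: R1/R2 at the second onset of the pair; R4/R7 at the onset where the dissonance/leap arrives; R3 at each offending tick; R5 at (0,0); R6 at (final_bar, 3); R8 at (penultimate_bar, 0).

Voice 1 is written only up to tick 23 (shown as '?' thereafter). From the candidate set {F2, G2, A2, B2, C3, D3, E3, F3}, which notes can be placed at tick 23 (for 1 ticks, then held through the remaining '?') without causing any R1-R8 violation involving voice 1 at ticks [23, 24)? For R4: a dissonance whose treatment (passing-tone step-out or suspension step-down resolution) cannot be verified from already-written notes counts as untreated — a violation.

F2: legal
G2: violates R4,R7
A2: legal
B2: violates R4,R7
C3: legal
D3: legal
E3: violates R4
F3: legal

{A2, C3, D3, F2, F3}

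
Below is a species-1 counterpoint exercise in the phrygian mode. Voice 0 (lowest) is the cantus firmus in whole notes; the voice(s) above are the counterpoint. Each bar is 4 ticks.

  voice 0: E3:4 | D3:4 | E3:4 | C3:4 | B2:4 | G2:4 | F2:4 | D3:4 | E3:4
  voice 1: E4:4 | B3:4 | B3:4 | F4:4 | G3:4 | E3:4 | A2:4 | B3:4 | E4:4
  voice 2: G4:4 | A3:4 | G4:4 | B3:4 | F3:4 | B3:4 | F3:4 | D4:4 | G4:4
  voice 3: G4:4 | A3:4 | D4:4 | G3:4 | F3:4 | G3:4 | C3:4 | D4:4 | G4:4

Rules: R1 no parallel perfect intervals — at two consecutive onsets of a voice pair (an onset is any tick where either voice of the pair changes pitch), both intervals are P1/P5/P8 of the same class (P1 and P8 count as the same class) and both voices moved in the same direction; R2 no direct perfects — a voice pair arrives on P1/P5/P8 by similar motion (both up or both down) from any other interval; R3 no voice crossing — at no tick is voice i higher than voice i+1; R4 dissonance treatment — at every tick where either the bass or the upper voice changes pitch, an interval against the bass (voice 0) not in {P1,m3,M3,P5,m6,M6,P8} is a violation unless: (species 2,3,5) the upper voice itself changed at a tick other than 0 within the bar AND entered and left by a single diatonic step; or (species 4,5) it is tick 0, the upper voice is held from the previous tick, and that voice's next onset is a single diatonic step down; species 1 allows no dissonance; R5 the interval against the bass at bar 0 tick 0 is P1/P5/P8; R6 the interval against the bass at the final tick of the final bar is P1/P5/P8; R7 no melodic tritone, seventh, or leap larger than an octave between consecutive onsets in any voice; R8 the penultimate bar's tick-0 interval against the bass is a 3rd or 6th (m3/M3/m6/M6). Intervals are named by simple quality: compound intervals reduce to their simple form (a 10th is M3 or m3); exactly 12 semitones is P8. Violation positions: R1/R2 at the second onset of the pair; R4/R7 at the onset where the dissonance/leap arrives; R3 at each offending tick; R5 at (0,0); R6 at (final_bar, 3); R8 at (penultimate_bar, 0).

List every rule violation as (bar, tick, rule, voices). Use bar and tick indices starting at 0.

(0, 0, R5, (0, 2))
(0, 0, R5, (0, 3))
(1, 0, R1, (2, 3))
(1, 0, R2, (0, 2))
(1, 0, R2, (0, 3))
(1, 0, R3, (1, 2))
(1, 0, R7, (2,))
(1, 0, R7, (3,))
(1, 1, R3, (1, 2))
(1, 2, R3, (1, 2))
(1, 3, R3, (1, 2))
(2, 0, R3, (2, 3))
(2, 0, R4, (0, 3))
(2, 0, R7, (2,))
(2, 1, R3, (2, 3))
(2, 2, R3, (2, 3))
(2, 3, R3, (2, 3))
(3, 0, R2, (0, 3))
(3, 0, R3, (1, 2))
(3, 0, R3, (2, 3))
(3, 0, R4, (0, 1))
(3, 0, R4, (0, 2))
(3, 0, R7, (1,))
(3, 1, R3, (1, 2))
(3, 1, R3, (2, 3))
(3, 2, R3, (1, 2))
(3, 2, R3, (2, 3))
(3, 3, R3, (1, 2))
(3, 3, R3, (2, 3))
(4, 0, R2, (2, 3))
(4, 0, R3, (1, 2))
(4, 0, R4, (0, 2))
(4, 0, R4, (0, 3))
(4, 0, R7, (1,))
(4, 0, R7, (2,))
(4, 1, R3, (1, 2))
(4, 2, R3, (1, 2))
(4, 3, R3, (1, 2))
(5, 0, R3, (2, 3))
(5, 0, R7, (2,))
(5, 1, R3, (2, 3))
(5, 2, R3, (2, 3))
(5, 3, R3, (2, 3))
(6, 0, R2, (0, 2))
(6, 0, R2, (0, 3))
(6, 0, R3, (2, 3))
(6, 0, R7, (2,))
(6, 1, R3, (2, 3))
(6, 2, R3, (2, 3))
(6, 3, R3, (2, 3))
(7, 0, R1, (0, 2))
(7, 0, R2, (0, 3))
(7, 0, R2, (2, 3))
(7, 0, R7, (1,))
(7, 0, R7, (3,))
(7, 0, R8, (0, 2))
(7, 0, R8, (0, 3))
(8, 0, R1, (2, 3))
(8, 0, R2, (0, 1))
(8, 3, R6, (0, 2))
(8, 3, R6, (0, 3))

bar 0: v0=E3 v1=E4 v2=G4 v3=G4 downbeat m3
bar 1: v0=D3 v1=B3 v2=A3 v3=A3 downbeat P5
bar 2: v0=E3 v1=B3 v2=G4 v3=D4 downbeat m7
bar 3: v0=C3 v1=F4 v2=B3 v3=G3 downbeat P5
bar 4: v0=B2 v1=G3 v2=F3 v3=F3 downbeat TT
bar 5: v0=G2 v1=E3 v2=B3 v3=G3 downbeat P8
bar 6: v0=F2 v1=A2 v2=F3 v3=C3 downbeat P5
bar 7: v0=D3 v1=B3 v2=D4 v3=D4 downbeat P8
bar 8: v0=E3 v1=E4 v2=G4 v3=G4 downbeat m3
  -> R5 @ bar 0 tick 0 v(0, 2): opens on m3
  -> R5 @ bar 0 tick 0 v(0, 3): opens on m3
  -> R1 @ bar 1 tick 0 v(2, 3): G4/G4 P1 -> A3/A3 P1 similar
  -> R2 @ bar 1 tick 0 v(0, 2): E3/G4 m3 -> D3/A3 P5 similar
  -> R2 @ bar 1 tick 0 v(0, 3): E3/G4 m3 -> D3/A3 P5 similar
  -> R3 @ bar 1 tick 0 v(1, 2): B3 above A3
  -> R7 @ bar 1 tick 0 v(2,): G4->A3 leap 10st
  -> R7 @ bar 1 tick 0 v(3,): G4->A3 leap 10st
  -> R3 @ bar 1 tick 1 v(1, 2): B3 above A3
  -> R3 @ bar 1 tick 2 v(1, 2): B3 above A3
  -> R3 @ bar 1 tick 3 v(1, 2): B3 above A3
  -> R3 @ bar 2 tick 0 v(2, 3): G4 above D4
  -> R4 @ bar 2 tick 0 v(0, 3): E3/D4 m7 untreated
  -> R7 @ bar 2 tick 0 v(2,): A3->G4 leap 10st
  -> R3 @ bar 2 tick 1 v(2, 3): G4 above D4
  -> R3 @ bar 2 tick 2 v(2, 3): G4 above D4
  -> R3 @ bar 2 tick 3 v(2, 3): G4 above D4
  -> R2 @ bar 3 tick 0 v(0, 3): E3/D4 m7 -> C3/G3 P5 similar
  -> R3 @ bar 3 tick 0 v(1, 2): F4 above B3
  -> R3 @ bar 3 tick 0 v(2, 3): B3 above G3
  -> R4 @ bar 3 tick 0 v(0, 1): C3/F4 P4 untreated
  -> R4 @ bar 3 tick 0 v(0, 2): C3/B3 M7 untreated
  -> R7 @ bar 3 tick 0 v(1,): B3->F4 leap 6st
  -> R3 @ bar 3 tick 1 v(1, 2): F4 above B3
  -> R3 @ bar 3 tick 1 v(2, 3): B3 above G3
  -> R3 @ bar 3 tick 2 v(1, 2): F4 above B3
  -> R3 @ bar 3 tick 2 v(2, 3): B3 above G3
  -> R3 @ bar 3 tick 3 v(1, 2): F4 above B3
  -> R3 @ bar 3 tick 3 v(2, 3): B3 above G3
  -> R2 @ bar 4 tick 0 v(2, 3): B3/G3 M3 -> F3/F3 P1 similar
  -> R3 @ bar 4 tick 0 v(1, 2): G3 above F3
  -> R4 @ bar 4 tick 0 v(0, 2): B2/F3 TT untreated
  -> R4 @ bar 4 tick 0 v(0, 3): B2/F3 TT untreated
  -> R7 @ bar 4 tick 0 v(1,): F4->G3 leap 10st
  -> R7 @ bar 4 tick 0 v(2,): B3->F3 leap 6st
  -> R3 @ bar 4 tick 1 v(1, 2): G3 above F3
  -> R3 @ bar 4 tick 2 v(1, 2): G3 above F3
  -> R3 @ bar 4 tick 3 v(1, 2): G3 above F3
  -> R3 @ bar 5 tick 0 v(2, 3): B3 above G3
  -> R7 @ bar 5 tick 0 v(2,): F3->B3 leap 6st
  -> R3 @ bar 5 tick 1 v(2, 3): B3 above G3
  -> R3 @ bar 5 tick 2 v(2, 3): B3 above G3
  -> R3 @ bar 5 tick 3 v(2, 3): B3 above G3
  -> R2 @ bar 6 tick 0 v(0, 2): G2/B3 M3 -> F2/F3 P8 similar
  -> R2 @ bar 6 tick 0 v(0, 3): G2/G3 P8 -> F2/C3 P5 similar
  -> R3 @ bar 6 tick 0 v(2, 3): F3 above C3
  -> R7 @ bar 6 tick 0 v(2,): B3->F3 leap 6st
  -> R3 @ bar 6 tick 1 v(2, 3): F3 above C3
  -> R3 @ bar 6 tick 2 v(2, 3): F3 above C3
  -> R3 @ bar 6 tick 3 v(2, 3): F3 above C3
  -> R1 @ bar 7 tick 0 v(0, 2): F2/F3 P8 -> D3/D4 P8 similar
  -> R2 @ bar 7 tick 0 v(0, 3): F2/C3 P5 -> D3/D4 P8 similar
  -> R2 @ bar 7 tick 0 v(2, 3): F3/C3 P4 -> D4/D4 P1 similar
  -> R7 @ bar 7 tick 0 v(1,): A2->B3 leap 14st
  -> R7 @ bar 7 tick 0 v(3,): C3->D4 leap 14st
  -> R8 @ bar 7 tick 0 v(0, 2): penult P8 not 3rd/6th
  -> R8 @ bar 7 tick 0 v(0, 3): penult P8 not 3rd/6th
  -> R1 @ bar 8 tick 0 v(2, 3): D4/D4 P1 -> G4/G4 P1 similar
  -> R2 @ bar 8 tick 0 v(0, 1): D3/B3 M6 -> E3/E4 P8 similar
  -> R6 @ bar 8 tick 3 v(0, 2): closes on m3
  -> R6 @ bar 8 tick 3 v(0, 3): closes on m3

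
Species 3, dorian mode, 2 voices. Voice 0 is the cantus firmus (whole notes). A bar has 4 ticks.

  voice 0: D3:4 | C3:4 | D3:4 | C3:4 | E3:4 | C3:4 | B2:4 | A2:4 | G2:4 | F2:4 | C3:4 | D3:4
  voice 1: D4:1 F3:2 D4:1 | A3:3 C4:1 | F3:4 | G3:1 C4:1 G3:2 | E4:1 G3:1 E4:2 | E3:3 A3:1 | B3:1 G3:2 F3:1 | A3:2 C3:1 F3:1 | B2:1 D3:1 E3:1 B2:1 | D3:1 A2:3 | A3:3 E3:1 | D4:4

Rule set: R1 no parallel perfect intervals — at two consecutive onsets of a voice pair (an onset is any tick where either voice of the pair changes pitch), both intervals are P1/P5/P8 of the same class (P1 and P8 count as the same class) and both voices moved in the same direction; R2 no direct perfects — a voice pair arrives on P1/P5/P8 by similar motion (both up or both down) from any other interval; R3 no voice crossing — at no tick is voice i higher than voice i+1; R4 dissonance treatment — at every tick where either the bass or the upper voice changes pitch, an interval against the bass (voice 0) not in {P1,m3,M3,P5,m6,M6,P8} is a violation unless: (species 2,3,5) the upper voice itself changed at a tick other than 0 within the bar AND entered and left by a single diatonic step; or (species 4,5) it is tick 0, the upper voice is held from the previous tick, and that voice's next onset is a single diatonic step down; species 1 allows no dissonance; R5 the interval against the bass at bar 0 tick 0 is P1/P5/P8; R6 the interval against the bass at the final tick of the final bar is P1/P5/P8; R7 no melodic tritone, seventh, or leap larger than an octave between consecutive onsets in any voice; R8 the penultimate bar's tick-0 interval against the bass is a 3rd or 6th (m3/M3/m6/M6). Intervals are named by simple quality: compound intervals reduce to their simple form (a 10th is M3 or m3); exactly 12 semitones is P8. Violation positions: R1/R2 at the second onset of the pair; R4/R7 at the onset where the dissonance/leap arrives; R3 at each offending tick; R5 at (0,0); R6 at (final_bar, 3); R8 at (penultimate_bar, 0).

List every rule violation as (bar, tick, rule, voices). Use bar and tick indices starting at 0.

bar 0: v0=D3 v1=D4 downbeat P8
bar 1: v0=C3 v1=A3 downbeat M6
bar 2: v0=D3 v1=F3 downbeat m3
bar 3: v0=C3 v1=G3 downbeat P5
bar 4: v0=E3 v1=E4 downbeat P8
bar 5: v0=C3 v1=E3 downbeat M3
bar 6: v0=B2 v1=B3 downbeat P8
bar 7: v0=A2 v1=A3 downbeat P8
bar 8: v0=G2 v1=B2 downbeat M3
bar 9: v0=F2 v1=D3 downbeat M6
bar 10: v0=C3 v1=A3 downbeat M6
bar 11: v0=D3 v1=D4 downbeat P8
  -> R2 @ bar 4 tick 0 v(0, 1): C3/G3 P5 -> E3/E4 P8 similar
  -> R4 @ bar 6 tick 3 v(0, 1): B2/F3 TT untreated
  -> R7 @ bar 8 tick 0 v(1,): F3->B2 leap 6st
  -> R2 @ bar 11 tick 0 v(0, 1): C3/E3 M3 -> D3/D4 P8 similar
  -> R7 @ bar 11 tick 0 v(1,): E3->D4 leap 10st

(4, 0, R2, (0, 1))
(6, 3, R4, (0, 1))
(8, 0, R7, (1,))
(11, 0, R2, (0, 1))
(11, 0, R7, (1,))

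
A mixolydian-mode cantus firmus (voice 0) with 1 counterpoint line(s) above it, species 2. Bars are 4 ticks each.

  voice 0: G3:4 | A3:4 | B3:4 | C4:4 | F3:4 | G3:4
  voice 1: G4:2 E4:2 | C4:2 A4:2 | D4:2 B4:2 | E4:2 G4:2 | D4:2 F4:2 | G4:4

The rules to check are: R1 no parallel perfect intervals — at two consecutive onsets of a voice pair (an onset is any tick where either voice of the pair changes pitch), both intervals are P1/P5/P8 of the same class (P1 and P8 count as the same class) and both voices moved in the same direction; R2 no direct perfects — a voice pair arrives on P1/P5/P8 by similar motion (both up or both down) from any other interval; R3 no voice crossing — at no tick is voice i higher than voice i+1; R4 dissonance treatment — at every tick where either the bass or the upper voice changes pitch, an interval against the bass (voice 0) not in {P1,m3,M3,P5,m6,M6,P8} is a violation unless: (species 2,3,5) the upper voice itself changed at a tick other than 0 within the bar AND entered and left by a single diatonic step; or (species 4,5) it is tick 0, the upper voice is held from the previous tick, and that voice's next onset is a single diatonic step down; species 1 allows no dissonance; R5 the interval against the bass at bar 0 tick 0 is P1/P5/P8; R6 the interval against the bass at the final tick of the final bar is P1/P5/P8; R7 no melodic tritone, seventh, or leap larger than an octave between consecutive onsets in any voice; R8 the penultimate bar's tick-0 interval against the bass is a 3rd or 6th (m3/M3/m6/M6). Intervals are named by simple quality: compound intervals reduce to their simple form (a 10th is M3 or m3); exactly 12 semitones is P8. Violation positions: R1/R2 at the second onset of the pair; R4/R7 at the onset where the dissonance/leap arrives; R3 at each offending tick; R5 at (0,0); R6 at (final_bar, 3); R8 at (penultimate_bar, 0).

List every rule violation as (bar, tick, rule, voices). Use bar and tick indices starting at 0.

(5, 0, R1, (0, 1))

bar 0: v0=G3 v1=G4 downbeat P8
bar 1: v0=A3 v1=C4 downbeat m3
bar 2: v0=B3 v1=D4 downbeat m3
bar 3: v0=C4 v1=E4 downbeat M3
bar 4: v0=F3 v1=D4 downbeat M6
bar 5: v0=G3 v1=G4 downbeat P8
  -> R1 @ bar 5 tick 0 v(0, 1): F3/F4 P8 -> G3/G4 P8 similar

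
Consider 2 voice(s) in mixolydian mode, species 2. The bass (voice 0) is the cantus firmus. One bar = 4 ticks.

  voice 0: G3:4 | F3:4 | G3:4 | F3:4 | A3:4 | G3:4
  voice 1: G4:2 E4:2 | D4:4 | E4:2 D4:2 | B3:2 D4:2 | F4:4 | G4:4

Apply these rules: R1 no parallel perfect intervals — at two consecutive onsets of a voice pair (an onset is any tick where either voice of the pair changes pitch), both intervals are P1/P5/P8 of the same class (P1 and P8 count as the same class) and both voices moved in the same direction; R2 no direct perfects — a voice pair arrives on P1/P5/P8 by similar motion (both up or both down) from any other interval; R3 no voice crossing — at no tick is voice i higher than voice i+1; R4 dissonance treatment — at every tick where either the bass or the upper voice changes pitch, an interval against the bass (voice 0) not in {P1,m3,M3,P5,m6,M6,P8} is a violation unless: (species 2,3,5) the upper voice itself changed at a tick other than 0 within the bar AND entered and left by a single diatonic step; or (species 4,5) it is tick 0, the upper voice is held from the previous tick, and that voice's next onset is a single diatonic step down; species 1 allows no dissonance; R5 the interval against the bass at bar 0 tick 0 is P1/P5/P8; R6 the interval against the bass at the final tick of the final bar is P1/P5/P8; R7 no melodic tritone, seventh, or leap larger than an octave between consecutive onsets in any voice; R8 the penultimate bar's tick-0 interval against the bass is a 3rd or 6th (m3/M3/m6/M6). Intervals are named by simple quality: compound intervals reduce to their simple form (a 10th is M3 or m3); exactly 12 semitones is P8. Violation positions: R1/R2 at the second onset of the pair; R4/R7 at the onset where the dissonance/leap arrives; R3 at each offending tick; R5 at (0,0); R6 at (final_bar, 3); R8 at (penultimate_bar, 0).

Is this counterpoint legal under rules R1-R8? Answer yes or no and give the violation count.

No (1 violations)

bar 0: v0=G3 v1=G4 (P8)
bar 1: v0=F3 v1=D4 (M6)
bar 2: v0=G3 v1=E4 (M6)
bar 3: v0=F3 v1=B3 (TT)
bar 4: v0=A3 v1=F4 (m6)
bar 5: v0=G3 v1=G4 (P8)
  R4 @ bar3.0: F3/B3 TT untreated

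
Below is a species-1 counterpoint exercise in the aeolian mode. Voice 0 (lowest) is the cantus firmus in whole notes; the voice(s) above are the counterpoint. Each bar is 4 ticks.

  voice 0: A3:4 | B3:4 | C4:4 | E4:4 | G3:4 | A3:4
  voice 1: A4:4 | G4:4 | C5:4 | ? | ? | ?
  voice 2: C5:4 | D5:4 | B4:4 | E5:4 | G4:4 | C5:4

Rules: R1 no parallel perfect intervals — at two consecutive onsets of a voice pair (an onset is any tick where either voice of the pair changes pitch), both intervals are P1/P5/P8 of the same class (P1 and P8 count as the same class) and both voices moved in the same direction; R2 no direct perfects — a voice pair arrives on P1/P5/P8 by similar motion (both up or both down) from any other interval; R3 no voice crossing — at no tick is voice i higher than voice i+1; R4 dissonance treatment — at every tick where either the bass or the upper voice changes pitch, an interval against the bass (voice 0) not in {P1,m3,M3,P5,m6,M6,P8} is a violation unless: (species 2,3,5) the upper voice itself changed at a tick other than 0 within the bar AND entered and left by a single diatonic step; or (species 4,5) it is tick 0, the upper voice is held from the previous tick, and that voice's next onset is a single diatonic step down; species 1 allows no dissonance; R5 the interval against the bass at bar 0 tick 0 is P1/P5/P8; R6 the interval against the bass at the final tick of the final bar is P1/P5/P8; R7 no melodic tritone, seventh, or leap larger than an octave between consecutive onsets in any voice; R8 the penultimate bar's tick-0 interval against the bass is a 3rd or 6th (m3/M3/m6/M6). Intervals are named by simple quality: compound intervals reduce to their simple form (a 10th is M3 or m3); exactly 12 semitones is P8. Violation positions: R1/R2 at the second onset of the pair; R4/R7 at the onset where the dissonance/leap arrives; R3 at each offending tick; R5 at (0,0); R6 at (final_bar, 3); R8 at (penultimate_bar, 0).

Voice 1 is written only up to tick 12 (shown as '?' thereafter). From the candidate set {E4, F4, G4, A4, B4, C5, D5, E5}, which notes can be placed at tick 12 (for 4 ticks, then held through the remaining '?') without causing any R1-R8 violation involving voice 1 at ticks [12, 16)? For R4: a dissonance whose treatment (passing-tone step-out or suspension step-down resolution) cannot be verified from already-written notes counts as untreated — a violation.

{B4, C5, E4, G4}

E4: legal
F4: violates R4
G4: legal
A4: violates R4
B4: legal
C5: legal
D5: violates R4
E5: violates R1,R2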